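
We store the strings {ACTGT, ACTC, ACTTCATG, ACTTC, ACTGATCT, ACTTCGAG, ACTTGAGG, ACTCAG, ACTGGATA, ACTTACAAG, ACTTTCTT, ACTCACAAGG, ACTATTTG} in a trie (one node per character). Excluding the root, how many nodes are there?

47

Count nodes per top-level branch (shared prefixes stored once):
  'A'-branch (ACTATTTG, ACTC, ACTCACAAGG, ACTCAG, ACTGATCT, ACTGGATA, ACTGT, ACTTACAAG, ACTTC, ACTTCATG, ACTTCGAG, ACTTGAGG, ACTTTCTT): 47 nodes
Sum: 47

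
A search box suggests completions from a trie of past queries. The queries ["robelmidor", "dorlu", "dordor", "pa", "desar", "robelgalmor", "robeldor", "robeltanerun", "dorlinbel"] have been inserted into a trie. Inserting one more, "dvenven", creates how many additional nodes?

6

Walking "dvenven" from the root, the first 1 characters ("d") follow existing edges; "v" is the first miss.
Each of the 6 remaining characters creates one node.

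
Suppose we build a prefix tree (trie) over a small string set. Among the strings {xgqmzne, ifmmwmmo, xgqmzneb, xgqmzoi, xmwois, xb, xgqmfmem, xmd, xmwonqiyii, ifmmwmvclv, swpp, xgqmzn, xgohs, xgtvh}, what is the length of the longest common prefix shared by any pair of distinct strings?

7

Equivalently: take the maximum, over all pairs, of their longest common prefix length.
e.g. "xgqmzne" and "xgqmzneb" share the prefix "xgqmzne" of length 7; no pair shares a longer one.
Longest shared-prefix length: 7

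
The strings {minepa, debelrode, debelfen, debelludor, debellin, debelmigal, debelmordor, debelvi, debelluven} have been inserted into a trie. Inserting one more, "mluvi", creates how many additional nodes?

Walking "mluvi" from the root, the first 1 characters ("m") follow existing edges; "l" is the first miss.
So 5 − 1 = 4 new nodes.

4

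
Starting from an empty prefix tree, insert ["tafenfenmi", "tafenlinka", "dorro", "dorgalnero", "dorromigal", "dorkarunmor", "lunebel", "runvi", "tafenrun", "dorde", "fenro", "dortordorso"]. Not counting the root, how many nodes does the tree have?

70

Insert word by word; a character creates a node only if that edge doesn't already exist:
  "tafenfenmi" → 10 new (t, a, f, e, n, f, e, n, m, i)
  "tafenlinka" → prefix "tafen" already present; 5 new (l, i, n, k, a)
  "dorro" → 5 new (d, o, r, r, o)
  "dorgalnero" → prefix "dor" already present; 7 new (g, a, l, n, e, r, o)
  "dorromigal" → prefix "dorro" already present; 5 new (m, i, g, a, l)
  "dorkarunmor" → prefix "dor" already present; 8 new (k, a, r, u, n, m, o, r)
  "lunebel" → 7 new (l, u, n, e, b, e, l)
  "runvi" → 5 new (r, u, n, v, i)
  "tafenrun" → prefix "tafen" already present; 3 new (r, u, n)
  "dorde" → prefix "dor" already present; 2 new (d, e)
  "fenro" → 5 new (f, e, n, r, o)
  "dortordorso" → prefix "dor" already present; 8 new (t, o, r, d, o, r, s, o)
Total nodes = 10 + 5 + 5 + 7 + 5 + 8 + 7 + 5 + 3 + 2 + 5 + 8 = 70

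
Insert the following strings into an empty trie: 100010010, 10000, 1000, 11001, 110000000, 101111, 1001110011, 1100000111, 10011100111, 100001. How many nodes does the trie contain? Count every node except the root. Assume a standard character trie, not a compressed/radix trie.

Count nodes per top-level branch (shared prefixes stored once):
  '1'-branch (1000, 10000, 100001, 100010010, 1001110011, 10011100111, 101111, 110000000, 1100000111, 11001): 35 nodes
Sum: 35

35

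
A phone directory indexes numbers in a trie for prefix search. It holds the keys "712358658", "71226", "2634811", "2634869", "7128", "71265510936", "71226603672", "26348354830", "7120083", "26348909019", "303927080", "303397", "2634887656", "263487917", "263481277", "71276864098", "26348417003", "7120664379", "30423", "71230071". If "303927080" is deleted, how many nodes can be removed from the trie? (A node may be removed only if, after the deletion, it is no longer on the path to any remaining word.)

After clearing the end-marker at "303927080", prune upward until reaching a node still needed by another word.
The suffix "927080" (6 nodes) is used only by "303927080"; the node for "303" still has the child "3", so pruning stops there.
Nodes removed: 6

6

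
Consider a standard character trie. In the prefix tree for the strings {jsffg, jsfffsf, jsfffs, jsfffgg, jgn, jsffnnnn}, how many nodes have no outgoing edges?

5

Leaves are exactly the stored words that no other stored word extends.
Those words: "jgn", "jsfffgg", "jsfffsf", "jsffg", "jsffnnnn"
Leaf count: 5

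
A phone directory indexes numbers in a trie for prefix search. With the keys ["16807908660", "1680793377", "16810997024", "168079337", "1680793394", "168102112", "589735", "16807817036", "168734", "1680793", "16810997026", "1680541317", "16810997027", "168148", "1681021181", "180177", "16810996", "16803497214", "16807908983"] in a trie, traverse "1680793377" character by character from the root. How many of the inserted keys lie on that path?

Traverse "1680793377" character by character; count nodes along the way that are marked as word ends.
Prefixes of the query that are stored words: "1680793", "168079337", "1680793377"
Count: 3

3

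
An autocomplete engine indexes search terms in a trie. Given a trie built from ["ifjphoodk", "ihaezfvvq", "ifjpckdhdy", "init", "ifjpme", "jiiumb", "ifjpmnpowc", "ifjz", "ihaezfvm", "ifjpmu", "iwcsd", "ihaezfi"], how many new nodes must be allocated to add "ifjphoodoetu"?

The longest prefix of "ifjphoodoetu" already in the trie is "ifjphood" (length 8).
So 12 − 8 = 4 new nodes.

4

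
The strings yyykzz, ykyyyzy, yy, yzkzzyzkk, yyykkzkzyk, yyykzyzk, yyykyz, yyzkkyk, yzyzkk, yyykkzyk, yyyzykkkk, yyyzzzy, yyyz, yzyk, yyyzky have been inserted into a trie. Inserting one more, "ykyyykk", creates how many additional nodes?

2

Walking "ykyyykk" from the root, the first 5 characters ("ykyyy") follow existing edges; "k" is the first miss.
New nodes needed: |"ykyyykk"| − 5 = 7 − 5 = 2.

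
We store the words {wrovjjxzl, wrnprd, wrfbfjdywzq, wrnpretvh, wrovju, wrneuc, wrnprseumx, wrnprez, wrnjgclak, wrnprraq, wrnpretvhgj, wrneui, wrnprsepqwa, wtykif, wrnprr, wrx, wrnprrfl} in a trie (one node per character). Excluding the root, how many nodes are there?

Insert word by word; a character creates a node only if that edge doesn't already exist:
  "wrovjjxzl" → 9 new (w, r, o, v, j, j, x, z, l)
  "wrnprd" → prefix "wr" already present; 4 new (n, p, r, d)
  "wrfbfjdywzq" → prefix "wr" already present; 9 new (f, b, f, j, d, y, w, z, q)
  "wrnpretvh" → prefix "wrnpr" already present; 4 new (e, t, v, h)
  "wrovju" → prefix "wrovj" already present; 1 new (u)
  "wrneuc" → prefix "wrn" already present; 3 new (e, u, c)
  "wrnprseumx" → prefix "wrnpr" already present; 5 new (s, e, u, m, x)
  "wrnprez" → prefix "wrnpre" already present; 1 new (z)
  "wrnjgclak" → prefix "wrn" already present; 6 new (j, g, c, l, a, k)
  "wrnprraq" → prefix "wrnpr" already present; 3 new (r, a, q)
  "wrnpretvhgj" → prefix "wrnpretvh" already present; 2 new (g, j)
  "wrneui" → prefix "wrneu" already present; 1 new (i)
  "wrnprsepqwa" → prefix "wrnprse" already present; 4 new (p, q, w, a)
  "wtykif" → prefix "w" already present; 5 new (t, y, k, i, f)
  "wrnprr" → prefix "wrnprr" already present; 0 new (none)
  "wrx" → prefix "wr" already present; 1 new (x)
  "wrnprrfl" → prefix "wrnprr" already present; 2 new (f, l)
Total nodes = 9 + 4 + 9 + 4 + 1 + 3 + 5 + 1 + 6 + 3 + 2 + 1 + 4 + 5 + 0 + 1 + 2 = 60

60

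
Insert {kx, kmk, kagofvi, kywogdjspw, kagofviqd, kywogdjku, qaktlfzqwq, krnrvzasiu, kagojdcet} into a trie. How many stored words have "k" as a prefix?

8

Walk to "k"; the words in its subtree are exactly those with that prefix.
Matches: "kagofvi", "kagofviqd", "kagojdcet", "kmk", "krnrvzasiu", "kx", "kywogdjku", "kywogdjspw"
Count: 8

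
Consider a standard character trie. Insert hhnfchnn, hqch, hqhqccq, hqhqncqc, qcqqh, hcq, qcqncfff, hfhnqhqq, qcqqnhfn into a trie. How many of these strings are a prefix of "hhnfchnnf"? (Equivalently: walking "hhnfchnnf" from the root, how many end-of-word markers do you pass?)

1

Walk "hhnfchnnf" from the root; an end-of-word marker is hit whenever a stored word is a prefix of "hhnfchnnf".
Prefixes of the query that are stored words: "hhnfchnn"
Count: 1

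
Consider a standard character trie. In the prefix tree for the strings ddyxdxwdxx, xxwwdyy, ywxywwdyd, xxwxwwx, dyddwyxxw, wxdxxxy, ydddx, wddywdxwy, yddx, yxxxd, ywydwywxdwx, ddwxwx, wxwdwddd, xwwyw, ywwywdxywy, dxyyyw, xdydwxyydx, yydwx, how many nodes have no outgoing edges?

18

Leaves are exactly the stored words that no other stored word extends.
Those words: "ddwxwx", "ddyxdxwdxx", "dxyyyw", "dyddwyxxw", "wddywdxwy", "wxdxxxy", "wxwdwddd", "xdydwxyydx", "xwwyw", "xxwwdyy", "xxwxwwx", "ydddx", "yddx", "ywwywdxywy", "ywxywwdyd", "ywydwywxdwx", "yxxxd", "yydwx"
Leaf count: 18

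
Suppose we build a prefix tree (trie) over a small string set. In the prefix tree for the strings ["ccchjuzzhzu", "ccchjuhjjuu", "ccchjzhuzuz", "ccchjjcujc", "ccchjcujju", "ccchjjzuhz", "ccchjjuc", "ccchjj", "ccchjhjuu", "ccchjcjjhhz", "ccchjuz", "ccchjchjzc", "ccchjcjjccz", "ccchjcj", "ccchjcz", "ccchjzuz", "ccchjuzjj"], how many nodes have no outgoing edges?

14

A leaf is a node with no children — equivalently, the end of a word that is not a proper prefix of any other stored word.
Those words: "ccchjchjzc", "ccchjcjjccz", "ccchjcjjhhz", "ccchjcujju", "ccchjcz", "ccchjhjuu", "ccchjjcujc", "ccchjjuc", "ccchjjzuhz", "ccchjuhjjuu", "ccchjuzjj", "ccchjuzzhzu", "ccchjzhuzuz", "ccchjzuz"
Leaf count: 14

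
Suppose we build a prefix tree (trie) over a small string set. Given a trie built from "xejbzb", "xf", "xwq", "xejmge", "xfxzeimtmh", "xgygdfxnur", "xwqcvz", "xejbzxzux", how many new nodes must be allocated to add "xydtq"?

4

Walking "xydtq" from the root, the first 1 characters ("x") follow existing edges; "y" is the first miss.
New nodes needed: |"xydtq"| − 1 = 5 − 1 = 4.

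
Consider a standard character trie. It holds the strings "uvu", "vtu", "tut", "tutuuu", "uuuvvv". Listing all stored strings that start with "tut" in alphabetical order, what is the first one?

Filter for "tut…" and sort: "tut", "tutuuu"
The 1st is tut.

tut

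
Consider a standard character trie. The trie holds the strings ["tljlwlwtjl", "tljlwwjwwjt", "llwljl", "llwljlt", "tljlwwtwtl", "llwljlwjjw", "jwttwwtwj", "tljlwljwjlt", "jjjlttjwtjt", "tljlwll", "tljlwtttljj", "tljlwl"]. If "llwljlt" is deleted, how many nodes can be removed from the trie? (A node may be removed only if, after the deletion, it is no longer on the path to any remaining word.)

A node on "llwljlt"'s path can go only if nothing else ends at it or branches off below it.
The suffix "t" (1 node) is used only by "llwljlt"; the node for "llwljl" still has the child "w", so pruning stops there.
Nodes removed: 1

1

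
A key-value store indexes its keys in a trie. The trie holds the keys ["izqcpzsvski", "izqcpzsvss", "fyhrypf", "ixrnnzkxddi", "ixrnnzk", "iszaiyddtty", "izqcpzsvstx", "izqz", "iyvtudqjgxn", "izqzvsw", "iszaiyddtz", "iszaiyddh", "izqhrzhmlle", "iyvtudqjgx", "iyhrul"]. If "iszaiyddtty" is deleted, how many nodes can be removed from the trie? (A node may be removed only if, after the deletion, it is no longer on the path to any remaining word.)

After clearing the end-marker at "iszaiyddtty", prune upward until reaching a node still needed by another word.
The suffix "ty" (2 nodes) is used only by "iszaiyddtty"; the node for "iszaiyddt" still has the child "z", so pruning stops there.
Nodes removed: 2

2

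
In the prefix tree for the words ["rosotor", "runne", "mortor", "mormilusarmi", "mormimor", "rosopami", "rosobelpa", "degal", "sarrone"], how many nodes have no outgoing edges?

9

Leaves are exactly the stored words that no other stored word extends.
Those words: "degal", "mormilusarmi", "mormimor", "mortor", "rosobelpa", "rosopami", "rosotor", "runne", "sarrone"
Leaf count: 9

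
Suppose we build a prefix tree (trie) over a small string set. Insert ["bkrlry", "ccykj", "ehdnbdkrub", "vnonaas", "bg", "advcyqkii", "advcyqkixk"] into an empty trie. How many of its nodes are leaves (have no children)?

Leaves are exactly the stored words that no other stored word extends.
Those words: "advcyqkii", "advcyqkixk", "bg", "bkrlry", "ccykj", "ehdnbdkrub", "vnonaas"
Leaf count: 7

7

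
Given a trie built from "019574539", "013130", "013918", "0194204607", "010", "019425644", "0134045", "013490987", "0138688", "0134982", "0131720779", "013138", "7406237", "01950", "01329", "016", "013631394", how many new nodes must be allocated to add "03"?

1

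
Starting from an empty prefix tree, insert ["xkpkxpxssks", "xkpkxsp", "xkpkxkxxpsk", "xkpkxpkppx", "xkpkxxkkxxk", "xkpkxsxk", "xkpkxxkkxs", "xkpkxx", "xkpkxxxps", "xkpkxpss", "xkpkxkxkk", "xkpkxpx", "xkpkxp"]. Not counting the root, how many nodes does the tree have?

Count nodes per top-level branch (shared prefixes stored once):
  'x'-branch (xkpkxkxkk, xkpkxkxxpsk, xkpkxp, xkpkxpkppx, xkpkxpss, xkpkxpx, xkpkxpxssks, xkpkxsp, xkpkxsxk, xkpkxx, xkpkxxkkxs, xkpkxxkkxxk, xkpkxxxps): 39 nodes
Sum: 39

39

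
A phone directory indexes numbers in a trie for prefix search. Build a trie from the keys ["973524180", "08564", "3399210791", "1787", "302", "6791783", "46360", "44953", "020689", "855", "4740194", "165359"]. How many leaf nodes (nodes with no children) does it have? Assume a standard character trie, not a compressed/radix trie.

Leaves are exactly the stored words that no other stored word extends.
Those words: "020689", "08564", "165359", "1787", "302", "3399210791", "44953", "46360", "4740194", "6791783", "855", "973524180"
Leaf count: 12

12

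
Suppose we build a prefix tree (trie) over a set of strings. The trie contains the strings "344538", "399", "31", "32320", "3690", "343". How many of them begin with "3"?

Traverse to the node for "3", then collect every word in that subtree.
Matches: "31", "32320", "343", "344538", "3690", "399"
Count: 6

6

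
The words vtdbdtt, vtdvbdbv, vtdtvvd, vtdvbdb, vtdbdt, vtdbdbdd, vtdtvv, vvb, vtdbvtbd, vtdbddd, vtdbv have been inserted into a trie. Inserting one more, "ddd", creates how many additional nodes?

3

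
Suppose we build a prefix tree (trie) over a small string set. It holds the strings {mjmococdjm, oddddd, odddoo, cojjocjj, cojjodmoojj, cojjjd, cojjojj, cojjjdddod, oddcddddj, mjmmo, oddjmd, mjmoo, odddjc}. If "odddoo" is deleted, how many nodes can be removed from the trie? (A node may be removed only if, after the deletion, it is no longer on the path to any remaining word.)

A node on "odddoo"'s path can go only if nothing else ends at it or branches off below it.
The suffix "oo" (2 nodes) is used only by "odddoo"; the node for "oddd" still has the child "d", so pruning stops there.
Nodes removed: 2

2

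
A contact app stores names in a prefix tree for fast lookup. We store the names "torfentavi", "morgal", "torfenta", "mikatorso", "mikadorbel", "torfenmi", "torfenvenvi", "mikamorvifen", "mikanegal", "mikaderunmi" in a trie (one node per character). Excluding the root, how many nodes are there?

56

Trace insertions, counting only characters that open a new branch:
  "torfentavi" → 10 new (t, o, r, f, e, n, t, a, v, i)
  "morgal" → 6 new (m, o, r, g, a, l)
  "torfenta" → prefix "torfenta" already present; 0 new (none)
  "mikatorso" → prefix "m" already present; 8 new (i, k, a, t, o, r, s, o)
  "mikadorbel" → prefix "mika" already present; 6 new (d, o, r, b, e, l)
  "torfenmi" → prefix "torfen" already present; 2 new (m, i)
  "torfenvenvi" → prefix "torfen" already present; 5 new (v, e, n, v, i)
  "mikamorvifen" → prefix "mika" already present; 8 new (m, o, r, v, i, f, e, n)
  "mikanegal" → prefix "mika" already present; 5 new (n, e, g, a, l)
  "mikaderunmi" → prefix "mikad" already present; 6 new (e, r, u, n, m, i)
Total nodes = 10 + 6 + 0 + 8 + 6 + 2 + 5 + 8 + 5 + 6 = 56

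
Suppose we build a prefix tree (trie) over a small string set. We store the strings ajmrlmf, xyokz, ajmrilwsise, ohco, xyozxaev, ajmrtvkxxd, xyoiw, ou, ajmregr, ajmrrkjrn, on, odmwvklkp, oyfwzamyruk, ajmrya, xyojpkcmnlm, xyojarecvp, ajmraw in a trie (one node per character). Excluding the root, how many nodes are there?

Count nodes per top-level branch (shared prefixes stored once):
  'a'-branch (ajmraw, ajmregr, ajmrilwsise, ajmrlmf, ajmrrkjrn, ajmrtvkxxd, ajmrya): 32 nodes
  'o'-branch (odmwvklkp, ohco, on, ou, oyfwzamyruk): 24 nodes
  'x'-branch (xyoiw, xyojarecvp, xyojpkcmnlm, xyokz, xyozxaev): 26 nodes
Sum: 82

82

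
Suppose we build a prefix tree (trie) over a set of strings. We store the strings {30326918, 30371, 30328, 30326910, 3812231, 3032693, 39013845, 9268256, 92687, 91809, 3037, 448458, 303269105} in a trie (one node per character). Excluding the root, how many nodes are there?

For each word, the new-node count is its length minus the longest prefix already in the trie:
  "30326918" → 8 new (3, 0, 3, 2, 6, 9, 1, 8)
  "30371" → prefix "303" already present; 2 new (7, 1)
  "30328" → prefix "3032" already present; 1 new (8)
  "30326910" → prefix "3032691" already present; 1 new (0)
  "3812231" → prefix "3" already present; 6 new (8, 1, 2, 2, 3, 1)
  "3032693" → prefix "303269" already present; 1 new (3)
  "39013845" → prefix "3" already present; 7 new (9, 0, 1, 3, 8, 4, 5)
  "9268256" → 7 new (9, 2, 6, 8, 2, 5, 6)
  "92687" → prefix "9268" already present; 1 new (7)
  "91809" → prefix "9" already present; 4 new (1, 8, 0, 9)
  "3037" → prefix "3037" already present; 0 new (none)
  "448458" → 6 new (4, 4, 8, 4, 5, 8)
  "303269105" → prefix "30326910" already present; 1 new (5)
Total nodes = 8 + 2 + 1 + 1 + 6 + 1 + 7 + 7 + 1 + 4 + 0 + 6 + 1 = 45

45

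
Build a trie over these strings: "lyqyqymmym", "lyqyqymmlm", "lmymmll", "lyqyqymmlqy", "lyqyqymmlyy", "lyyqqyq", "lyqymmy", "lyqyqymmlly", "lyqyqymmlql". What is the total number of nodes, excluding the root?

Trace insertions, counting only characters that open a new branch:
  "lyqyqymmym" → 10 new (l, y, q, y, q, y, m, m, y, m)
  "lyqyqymmlm" → prefix "lyqyqymm" already present; 2 new (l, m)
  "lmymmll" → prefix "l" already present; 6 new (m, y, m, m, l, l)
  "lyqyqymmlqy" → prefix "lyqyqymml" already present; 2 new (q, y)
  "lyqyqymmlyy" → prefix "lyqyqymml" already present; 2 new (y, y)
  "lyyqqyq" → prefix "ly" already present; 5 new (y, q, q, y, q)
  "lyqymmy" → prefix "lyqy" already present; 3 new (m, m, y)
  "lyqyqymmlly" → prefix "lyqyqymml" already present; 2 new (l, y)
  "lyqyqymmlql" → prefix "lyqyqymmlq" already present; 1 new (l)
Total nodes = 10 + 2 + 6 + 2 + 2 + 5 + 3 + 2 + 1 = 33

33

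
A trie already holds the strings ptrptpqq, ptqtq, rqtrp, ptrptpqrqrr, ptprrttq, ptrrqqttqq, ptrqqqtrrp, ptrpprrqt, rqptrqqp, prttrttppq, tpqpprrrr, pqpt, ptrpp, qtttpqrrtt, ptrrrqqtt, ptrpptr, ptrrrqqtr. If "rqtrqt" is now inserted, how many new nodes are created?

Walking "rqtrqt" from the root, the first 4 characters ("rqtr") follow existing edges; "q" is the first miss.
So 6 − 4 = 2 new nodes.

2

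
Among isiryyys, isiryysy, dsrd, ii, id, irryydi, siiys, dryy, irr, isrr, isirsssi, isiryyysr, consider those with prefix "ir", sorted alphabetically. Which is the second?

irryydi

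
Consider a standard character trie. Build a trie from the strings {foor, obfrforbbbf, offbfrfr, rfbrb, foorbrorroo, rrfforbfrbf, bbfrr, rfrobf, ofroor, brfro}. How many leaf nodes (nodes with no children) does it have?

A leaf is a node with no children — equivalently, the end of a word that is not a proper prefix of any other stored word.
Those words: "bbfrr", "brfro", "foorbrorroo", "obfrforbbbf", "offbfrfr", "ofroor", "rfbrb", "rfrobf", "rrfforbfrbf"
Leaf count: 9

9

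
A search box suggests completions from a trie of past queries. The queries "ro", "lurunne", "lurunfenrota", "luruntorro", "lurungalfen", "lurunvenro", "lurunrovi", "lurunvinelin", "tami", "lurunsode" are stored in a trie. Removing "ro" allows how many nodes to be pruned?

2

A node on "ro"'s path can go only if nothing else ends at it or branches off below it.
No other word shares any prefix with "ro", so all 2 of its nodes go.
Nodes removed: 2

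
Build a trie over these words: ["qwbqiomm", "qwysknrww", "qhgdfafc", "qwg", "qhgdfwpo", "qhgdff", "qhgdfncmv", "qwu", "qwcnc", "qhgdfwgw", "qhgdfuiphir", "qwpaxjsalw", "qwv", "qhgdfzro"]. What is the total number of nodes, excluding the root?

Count nodes per top-level branch (shared prefixes stored once):
  'q'-branch (qhgdfafc, qhgdff, qhgdfncmv, qhgdfuiphir, qhgdfwgw, qhgdfwpo, qhgdfzro, qwbqiomm, qwcnc, qwg, qwpaxjsalw, qwu, qwv, qwysknrww): 55 nodes
Sum: 55

55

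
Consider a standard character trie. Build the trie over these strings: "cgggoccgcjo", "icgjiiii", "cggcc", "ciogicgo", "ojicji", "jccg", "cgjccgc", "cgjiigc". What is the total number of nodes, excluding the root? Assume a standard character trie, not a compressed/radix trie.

47

Count nodes per top-level branch (shared prefixes stored once):
  'c'-branch (cggcc, cgggoccgcjo, cgjccgc, cgjiigc, ciogicgo): 29 nodes
  'i'-branch (icgjiiii): 8 nodes
  'j'-branch (jccg): 4 nodes
  'o'-branch (ojicji): 6 nodes
Sum: 47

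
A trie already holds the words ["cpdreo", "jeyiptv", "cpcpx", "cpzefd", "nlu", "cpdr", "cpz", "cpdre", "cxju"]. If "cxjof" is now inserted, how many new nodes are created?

2

Walking "cxjof" from the root, the first 3 characters ("cxj") follow existing edges; "o" is the first miss.
New nodes needed: |"cxjof"| − 3 = 5 − 3 = 2.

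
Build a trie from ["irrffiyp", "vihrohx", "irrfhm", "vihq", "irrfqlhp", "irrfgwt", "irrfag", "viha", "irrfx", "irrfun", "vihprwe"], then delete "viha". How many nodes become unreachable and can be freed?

After clearing the end-marker at "viha", prune upward until reaching a node still needed by another word.
The suffix "a" (1 node) is used only by "viha"; the node for "vih" still has the child "r", so pruning stops there.
Nodes removed: 1

1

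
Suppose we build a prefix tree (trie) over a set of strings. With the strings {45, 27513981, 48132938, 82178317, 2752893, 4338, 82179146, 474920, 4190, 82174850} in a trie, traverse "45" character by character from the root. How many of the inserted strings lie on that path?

1

Walk "45" from the root; an end-of-word marker is hit whenever a stored word is a prefix of "45".
Prefixes of the query that are stored words: "45"
Count: 1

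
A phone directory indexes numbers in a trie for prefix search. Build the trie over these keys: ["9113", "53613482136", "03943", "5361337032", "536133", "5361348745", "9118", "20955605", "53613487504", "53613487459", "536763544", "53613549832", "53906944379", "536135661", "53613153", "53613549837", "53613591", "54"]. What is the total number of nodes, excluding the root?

Count nodes per top-level branch (shared prefixes stored once):
  '0'-branch (03943): 5 nodes
  '2'-branch (20955605): 8 nodes
  '5'-branch (53613153, 536133, 5361337032, 53613482136, 5361348745, 53613487459, 53613487504, 53613549832, 53613549837, 536135661, 53613591, 536763544, 53906944379, 54): 54 nodes
  '9'-branch (9113, 9118): 5 nodes
Sum: 72

72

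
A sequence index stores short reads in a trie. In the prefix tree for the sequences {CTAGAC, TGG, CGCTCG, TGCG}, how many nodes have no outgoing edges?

Leaves are exactly the stored words that no other stored word extends.
Those words: "CGCTCG", "CTAGAC", "TGCG", "TGG"
Leaf count: 4

4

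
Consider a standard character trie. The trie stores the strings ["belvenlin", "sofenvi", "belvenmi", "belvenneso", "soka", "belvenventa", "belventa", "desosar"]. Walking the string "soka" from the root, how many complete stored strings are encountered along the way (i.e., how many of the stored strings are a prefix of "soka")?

1

Traverse "soka" character by character; count nodes along the way that are marked as word ends.
Prefixes of the query that are stored words: "soka"
Count: 1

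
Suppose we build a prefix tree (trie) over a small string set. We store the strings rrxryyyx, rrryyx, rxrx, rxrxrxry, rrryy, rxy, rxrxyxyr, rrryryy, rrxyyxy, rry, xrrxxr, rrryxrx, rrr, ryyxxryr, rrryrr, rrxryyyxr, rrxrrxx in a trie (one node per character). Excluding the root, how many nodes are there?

53

Insert word by word; a character creates a node only if that edge doesn't already exist:
  "rrxryyyx" → 8 new (r, r, x, r, y, y, y, x)
  "rrryyx" → prefix "rr" already present; 4 new (r, y, y, x)
  "rxrx" → prefix "r" already present; 3 new (x, r, x)
  "rxrxrxry" → prefix "rxrx" already present; 4 new (r, x, r, y)
  "rrryy" → prefix "rrryy" already present; 0 new (none)
  "rxy" → prefix "rx" already present; 1 new (y)
  "rxrxyxyr" → prefix "rxrx" already present; 4 new (y, x, y, r)
  "rrryryy" → prefix "rrry" already present; 3 new (r, y, y)
  "rrxyyxy" → prefix "rrx" already present; 4 new (y, y, x, y)
  "rry" → prefix "rr" already present; 1 new (y)
  "xrrxxr" → 6 new (x, r, r, x, x, r)
  "rrryxrx" → prefix "rrry" already present; 3 new (x, r, x)
  "rrr" → prefix "rrr" already present; 0 new (none)
  "ryyxxryr" → prefix "r" already present; 7 new (y, y, x, x, r, y, r)
  "rrryrr" → prefix "rrryr" already present; 1 new (r)
  "rrxryyyxr" → prefix "rrxryyyx" already present; 1 new (r)
  "rrxrrxx" → prefix "rrxr" already present; 3 new (r, x, x)
Total nodes = 8 + 4 + 3 + 4 + 0 + 1 + 4 + 3 + 4 + 1 + 6 + 3 + 0 + 7 + 1 + 1 + 3 = 53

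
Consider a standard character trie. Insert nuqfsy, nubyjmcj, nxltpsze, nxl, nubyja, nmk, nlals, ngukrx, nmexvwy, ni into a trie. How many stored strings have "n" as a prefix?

Traverse to the node for "n", then collect every word in that subtree.
Words under "n": ngukrx, ni, nlals, nmexvwy, nmk, nubyja, nubyjmcj, nuqfsy, nxl, nxltpsze
Count: 10

10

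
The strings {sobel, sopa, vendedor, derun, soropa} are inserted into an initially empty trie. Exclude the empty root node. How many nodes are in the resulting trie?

Count nodes per top-level branch (shared prefixes stored once):
  'd'-branch (derun): 5 nodes
  's'-branch (sobel, sopa, soropa): 11 nodes
  'v'-branch (vendedor): 8 nodes
Sum: 24

24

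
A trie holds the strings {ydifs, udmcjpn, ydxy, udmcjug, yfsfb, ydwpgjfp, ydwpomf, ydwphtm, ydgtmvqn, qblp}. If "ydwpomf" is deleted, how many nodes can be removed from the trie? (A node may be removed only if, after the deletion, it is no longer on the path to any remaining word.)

3

Walk "ydwpomf" from the leaf back toward the root, removing each node that no remaining word uses.
The suffix "omf" (3 nodes) is used only by "ydwpomf"; the node for "ydwp" still has the child "g", so pruning stops there.
Nodes removed: 3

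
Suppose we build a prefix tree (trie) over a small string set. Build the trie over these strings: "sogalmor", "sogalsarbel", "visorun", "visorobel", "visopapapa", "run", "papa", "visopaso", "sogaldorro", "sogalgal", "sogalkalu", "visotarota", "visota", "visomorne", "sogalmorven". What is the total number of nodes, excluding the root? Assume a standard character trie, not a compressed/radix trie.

66

Insert word by word; a character creates a node only if that edge doesn't already exist:
  "sogalmor" → 8 new (s, o, g, a, l, m, o, r)
  "sogalsarbel" → prefix "sogal" already present; 6 new (s, a, r, b, e, l)
  "visorun" → 7 new (v, i, s, o, r, u, n)
  "visorobel" → prefix "visor" already present; 4 new (o, b, e, l)
  "visopapapa" → prefix "viso" already present; 6 new (p, a, p, a, p, a)
  "run" → 3 new (r, u, n)
  "papa" → 4 new (p, a, p, a)
  "visopaso" → prefix "visopa" already present; 2 new (s, o)
  "sogaldorro" → prefix "sogal" already present; 5 new (d, o, r, r, o)
  "sogalgal" → prefix "sogal" already present; 3 new (g, a, l)
  "sogalkalu" → prefix "sogal" already present; 4 new (k, a, l, u)
  "visotarota" → prefix "viso" already present; 6 new (t, a, r, o, t, a)
  "visota" → prefix "visota" already present; 0 new (none)
  "visomorne" → prefix "viso" already present; 5 new (m, o, r, n, e)
  "sogalmorven" → prefix "sogalmor" already present; 3 new (v, e, n)
Total nodes = 8 + 6 + 7 + 4 + 6 + 3 + 4 + 2 + 5 + 3 + 4 + 6 + 0 + 5 + 3 = 66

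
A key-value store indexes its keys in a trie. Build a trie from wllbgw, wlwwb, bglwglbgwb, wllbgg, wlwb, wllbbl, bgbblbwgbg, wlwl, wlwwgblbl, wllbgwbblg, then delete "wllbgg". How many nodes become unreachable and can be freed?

Walk "wllbgg" from the leaf back toward the root, removing each node that no remaining word uses.
The suffix "g" (1 node) is used only by "wllbgg"; the node for "wllbg" still has the child "w", so pruning stops there.
Nodes removed: 1

1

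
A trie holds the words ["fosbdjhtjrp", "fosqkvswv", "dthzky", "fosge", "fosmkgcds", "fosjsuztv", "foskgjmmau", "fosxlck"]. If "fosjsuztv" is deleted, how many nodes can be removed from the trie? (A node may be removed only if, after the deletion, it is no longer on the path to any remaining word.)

6

After clearing the end-marker at "fosjsuztv", prune upward until reaching a node still needed by another word.
The suffix "jsuztv" (6 nodes) is used only by "fosjsuztv"; the node for "fos" still has the child "b", so pruning stops there.
Nodes removed: 6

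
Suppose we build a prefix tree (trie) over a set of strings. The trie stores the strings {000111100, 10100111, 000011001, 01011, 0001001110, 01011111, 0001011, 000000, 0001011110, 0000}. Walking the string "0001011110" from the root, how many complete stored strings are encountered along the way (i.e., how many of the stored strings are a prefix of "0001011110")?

Traverse "0001011110" character by character; count nodes along the way that are marked as word ends.
Prefixes of the query that are stored words: "0001011", "0001011110"
Count: 2

2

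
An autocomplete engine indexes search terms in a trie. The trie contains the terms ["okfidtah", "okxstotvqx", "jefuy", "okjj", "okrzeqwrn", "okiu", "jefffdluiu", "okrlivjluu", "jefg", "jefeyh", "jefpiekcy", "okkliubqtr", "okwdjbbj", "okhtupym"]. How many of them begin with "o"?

Traverse to the node for "o", then collect every word in that subtree.
Words under "o": okfidtah, okhtupym, okiu, okjj, okkliubqtr, okrlivjluu, okrzeqwrn, okwdjbbj, okxstotvqx
Count: 9

9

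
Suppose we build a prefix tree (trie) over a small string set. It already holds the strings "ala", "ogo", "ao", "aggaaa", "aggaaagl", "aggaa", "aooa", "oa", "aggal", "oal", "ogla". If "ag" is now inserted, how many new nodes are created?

"ag" is already a full path in the trie; only an end-marker is added.
No new nodes are needed: 0.

0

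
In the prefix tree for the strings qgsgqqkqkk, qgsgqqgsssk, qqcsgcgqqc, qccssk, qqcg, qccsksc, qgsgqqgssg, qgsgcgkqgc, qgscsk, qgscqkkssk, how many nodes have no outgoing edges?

10

A leaf is a node with no children — equivalently, the end of a word that is not a proper prefix of any other stored word.
Those words: "qccsksc", "qccssk", "qgscqkkssk", "qgscsk", "qgsgcgkqgc", "qgsgqqgssg", "qgsgqqgsssk", "qgsgqqkqkk", "qqcg", "qqcsgcgqqc"
Leaf count: 10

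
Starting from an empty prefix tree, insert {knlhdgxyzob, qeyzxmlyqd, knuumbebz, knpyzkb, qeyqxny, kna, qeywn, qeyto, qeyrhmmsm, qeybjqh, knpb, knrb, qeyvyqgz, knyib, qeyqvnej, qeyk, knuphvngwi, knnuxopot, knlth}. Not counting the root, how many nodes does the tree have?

Trace insertions, counting only characters that open a new branch:
  "knlhdgxyzob" → 11 new (k, n, l, h, d, g, x, y, z, o, b)
  "qeyzxmlyqd" → 10 new (q, e, y, z, x, m, l, y, q, d)
  "knuumbebz" → prefix "kn" already present; 7 new (u, u, m, b, e, b, z)
  "knpyzkb" → prefix "kn" already present; 5 new (p, y, z, k, b)
  "qeyqxny" → prefix "qey" already present; 4 new (q, x, n, y)
  "kna" → prefix "kn" already present; 1 new (a)
  "qeywn" → prefix "qey" already present; 2 new (w, n)
  "qeyto" → prefix "qey" already present; 2 new (t, o)
  "qeyrhmmsm" → prefix "qey" already present; 6 new (r, h, m, m, s, m)
  "qeybjqh" → prefix "qey" already present; 4 new (b, j, q, h)
  "knpb" → prefix "knp" already present; 1 new (b)
  "knrb" → prefix "kn" already present; 2 new (r, b)
  "qeyvyqgz" → prefix "qey" already present; 5 new (v, y, q, g, z)
  "knyib" → prefix "kn" already present; 3 new (y, i, b)
  "qeyqvnej" → prefix "qeyq" already present; 4 new (v, n, e, j)
  "qeyk" → prefix "qey" already present; 1 new (k)
  "knuphvngwi" → prefix "knu" already present; 7 new (p, h, v, n, g, w, i)
  "knnuxopot" → prefix "kn" already present; 7 new (n, u, x, o, p, o, t)
  "knlth" → prefix "knl" already present; 2 new (t, h)
Total nodes = 11 + 10 + 7 + 5 + 4 + 1 + 2 + 2 + 6 + 4 + 1 + 2 + 5 + 3 + 4 + 1 + 7 + 7 + 2 = 84

84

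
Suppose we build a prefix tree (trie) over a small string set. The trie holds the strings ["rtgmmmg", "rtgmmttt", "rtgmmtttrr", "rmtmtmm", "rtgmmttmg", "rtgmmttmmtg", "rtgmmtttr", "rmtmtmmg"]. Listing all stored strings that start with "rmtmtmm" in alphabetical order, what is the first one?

rmtmtmm

Words with prefix "rmtmtmm", in lexicographic order: "rmtmtmm", "rmtmtmmg"
Position 1: rmtmtmm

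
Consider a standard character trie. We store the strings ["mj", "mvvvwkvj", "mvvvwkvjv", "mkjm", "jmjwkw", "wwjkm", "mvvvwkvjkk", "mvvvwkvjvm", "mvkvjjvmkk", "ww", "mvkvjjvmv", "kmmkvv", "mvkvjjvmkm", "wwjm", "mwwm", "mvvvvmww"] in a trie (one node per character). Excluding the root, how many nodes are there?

51

Count nodes per top-level branch (shared prefixes stored once):
  'j'-branch (jmjwkw): 6 nodes
  'k'-branch (kmmkvv): 6 nodes
  'm'-branch (mj, mkjm, mvkvjjvmkk, mvkvjjvmkm, mvkvjjvmv, mvvvvmww, mvvvwkvj, mvvvwkvjkk, mvvvwkvjv, mvvvwkvjvm, mwwm): 33 nodes
  'w'-branch (ww, wwjkm, wwjm): 6 nodes
Sum: 51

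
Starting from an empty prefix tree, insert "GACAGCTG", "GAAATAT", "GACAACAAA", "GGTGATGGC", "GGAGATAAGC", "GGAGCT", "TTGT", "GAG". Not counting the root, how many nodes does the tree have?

41

Trace insertions, counting only characters that open a new branch:
  "GACAGCTG" → 8 new (G, A, C, A, G, C, T, G)
  "GAAATAT" → prefix "GA" already present; 5 new (A, A, T, A, T)
  "GACAACAAA" → prefix "GACA" already present; 5 new (A, C, A, A, A)
  "GGTGATGGC" → prefix "G" already present; 8 new (G, T, G, A, T, G, G, C)
  "GGAGATAAGC" → prefix "GG" already present; 8 new (A, G, A, T, A, A, G, C)
  "GGAGCT" → prefix "GGAG" already present; 2 new (C, T)
  "TTGT" → 4 new (T, T, G, T)
  "GAG" → prefix "GA" already present; 1 new (G)
Total nodes = 8 + 5 + 5 + 8 + 8 + 2 + 4 + 1 = 41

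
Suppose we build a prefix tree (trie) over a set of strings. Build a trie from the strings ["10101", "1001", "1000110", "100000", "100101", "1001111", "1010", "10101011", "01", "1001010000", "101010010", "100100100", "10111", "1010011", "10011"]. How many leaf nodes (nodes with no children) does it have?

10

A leaf is a node with no children — equivalently, the end of a word that is not a proper prefix of any other stored word.
Those words: "01", "100000", "1000110", "100100100", "1001010000", "1001111", "1010011", "101010010", "10101011", "10111"
Leaf count: 10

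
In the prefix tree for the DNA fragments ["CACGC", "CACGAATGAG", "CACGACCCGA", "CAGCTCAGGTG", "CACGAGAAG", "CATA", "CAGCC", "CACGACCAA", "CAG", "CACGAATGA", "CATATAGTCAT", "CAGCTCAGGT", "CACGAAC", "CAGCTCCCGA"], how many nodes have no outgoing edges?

10

A leaf is a node with no children — equivalently, the end of a word that is not a proper prefix of any other stored word.
Those words: "CACGAAC", "CACGAATGAG", "CACGACCAA", "CACGACCCGA", "CACGAGAAG", "CACGC", "CAGCC", "CAGCTCAGGTG", "CAGCTCCCGA", "CATATAGTCAT"
Leaf count: 10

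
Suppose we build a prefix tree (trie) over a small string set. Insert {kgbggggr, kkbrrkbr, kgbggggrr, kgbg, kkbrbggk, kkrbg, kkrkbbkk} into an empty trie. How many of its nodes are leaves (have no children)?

5

Leaves are exactly the stored words that no other stored word extends.
Those words: "kgbggggrr", "kkbrbggk", "kkbrrkbr", "kkrbg", "kkrkbbkk"
Leaf count: 5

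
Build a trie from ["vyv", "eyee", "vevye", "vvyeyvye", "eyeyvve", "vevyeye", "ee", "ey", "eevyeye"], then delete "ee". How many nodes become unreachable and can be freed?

A node on "ee"'s path can go only if nothing else ends at it or branches off below it.
Every node on "ee" is still needed (e.g. by "eevyeye"), so nothing is freed.
Nodes removed: 0

0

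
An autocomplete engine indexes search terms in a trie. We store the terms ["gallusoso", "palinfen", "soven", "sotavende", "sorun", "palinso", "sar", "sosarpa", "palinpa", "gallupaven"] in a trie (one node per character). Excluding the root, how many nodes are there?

48

Trace insertions, counting only characters that open a new branch:
  "gallusoso" → 9 new (g, a, l, l, u, s, o, s, o)
  "palinfen" → 8 new (p, a, l, i, n, f, e, n)
  "soven" → 5 new (s, o, v, e, n)
  "sotavende" → prefix "so" already present; 7 new (t, a, v, e, n, d, e)
  "sorun" → prefix "so" already present; 3 new (r, u, n)
  "palinso" → prefix "palin" already present; 2 new (s, o)
  "sar" → prefix "s" already present; 2 new (a, r)
  "sosarpa" → prefix "so" already present; 5 new (s, a, r, p, a)
  "palinpa" → prefix "palin" already present; 2 new (p, a)
  "gallupaven" → prefix "gallu" already present; 5 new (p, a, v, e, n)
Total nodes = 9 + 8 + 5 + 7 + 3 + 2 + 2 + 5 + 2 + 5 = 48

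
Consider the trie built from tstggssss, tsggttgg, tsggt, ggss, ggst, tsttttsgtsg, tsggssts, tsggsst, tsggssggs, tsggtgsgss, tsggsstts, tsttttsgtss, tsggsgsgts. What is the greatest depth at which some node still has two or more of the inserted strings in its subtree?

The deepest shared node is where two words last agree before diverging.
"tsttttsgtsg" and "tsttttsgtss" agree on "tsttttsgts" (10 characters) before diverging; nothing deeper is shared.
Longest shared-prefix length: 10

10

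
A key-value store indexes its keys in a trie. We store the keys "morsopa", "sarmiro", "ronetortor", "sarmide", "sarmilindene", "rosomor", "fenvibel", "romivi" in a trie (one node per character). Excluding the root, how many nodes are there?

Trace insertions, counting only characters that open a new branch:
  "morsopa" → 7 new (m, o, r, s, o, p, a)
  "sarmiro" → 7 new (s, a, r, m, i, r, o)
  "ronetortor" → 10 new (r, o, n, e, t, o, r, t, o, r)
  "sarmide" → prefix "sarmi" already present; 2 new (d, e)
  "sarmilindene" → prefix "sarmi" already present; 7 new (l, i, n, d, e, n, e)
  "rosomor" → prefix "ro" already present; 5 new (s, o, m, o, r)
  "fenvibel" → 8 new (f, e, n, v, i, b, e, l)
  "romivi" → prefix "ro" already present; 4 new (m, i, v, i)
Total nodes = 7 + 7 + 10 + 2 + 7 + 5 + 8 + 4 = 50

50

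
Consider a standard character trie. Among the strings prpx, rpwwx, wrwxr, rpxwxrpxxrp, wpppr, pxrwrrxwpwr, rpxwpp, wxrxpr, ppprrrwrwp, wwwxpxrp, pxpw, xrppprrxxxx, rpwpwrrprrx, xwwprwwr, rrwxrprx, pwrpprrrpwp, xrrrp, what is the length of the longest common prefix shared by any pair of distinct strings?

4

Equivalently: take the maximum, over all pairs, of their longest common prefix length.
e.g. "rpxwpp" and "rpxwxrpxxrp" share the prefix "rpxw" of length 4; no pair shares a longer one.
Longest shared-prefix length: 4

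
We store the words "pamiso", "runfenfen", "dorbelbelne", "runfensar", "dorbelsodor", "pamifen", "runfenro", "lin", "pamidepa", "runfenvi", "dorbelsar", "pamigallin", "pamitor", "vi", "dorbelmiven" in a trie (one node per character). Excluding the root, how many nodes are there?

Count nodes per top-level branch (shared prefixes stored once):
  'd'-branch (dorbelbelne, dorbelmiven, dorbelsar, dorbelsodor): 23 nodes
  'l'-branch (lin): 3 nodes
  'p'-branch (pamidepa, pamifen, pamigallin, pamiso, pamitor): 22 nodes
  'r'-branch (runfenfen, runfenro, runfensar, runfenvi): 16 nodes
  'v'-branch (vi): 2 nodes
Sum: 66

66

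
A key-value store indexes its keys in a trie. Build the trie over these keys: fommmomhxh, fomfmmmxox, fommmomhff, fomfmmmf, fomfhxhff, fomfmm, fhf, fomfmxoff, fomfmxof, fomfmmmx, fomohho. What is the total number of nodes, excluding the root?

35

Trie structure (* marks end of a word):
(root)
└─ f
   ├─ h
   │  └─ f *
   └─ o
      └─ m
         ├─ f
         │  ├─ h
         │  │  └─ x
         │  │     └─ h
         │  │        └─ f
         │  │           └─ f *
         │  └─ m
         │     ├─ m *
         │     │  └─ m
         │     │     ├─ f *
         │     │     └─ x *
         │     │        └─ o
         │     │           └─ x *
         │     └─ x
         │        └─ o
         │           └─ f *
         │              └─ f *
         ├─ m
         │  └─ m
         │     └─ o
         │        └─ m
         │           └─ h
         │              ├─ f
         │              │  └─ f *
         │              └─ x
         │                 └─ h *
         └─ o
            └─ h
               └─ h
                  └─ o *
Counting every labelled node above: 35.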